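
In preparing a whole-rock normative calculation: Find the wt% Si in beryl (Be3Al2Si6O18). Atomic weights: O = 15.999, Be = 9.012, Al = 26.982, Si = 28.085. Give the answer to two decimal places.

Molar mass of Be3Al2Si6O18: 3*9.012 + 2*26.982 + 6*28.085 + 18*15.999 = 537.492 g/mol.
Mass of Si per formula unit: 6 × 28.085 = 168.510 g.
Weight fraction Si = 168.510 / 537.492 = 0.3135.

31.35 mass %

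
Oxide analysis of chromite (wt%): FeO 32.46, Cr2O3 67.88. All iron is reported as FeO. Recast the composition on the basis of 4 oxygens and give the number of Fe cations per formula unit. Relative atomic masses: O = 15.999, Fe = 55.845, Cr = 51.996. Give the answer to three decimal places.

1.009 Fe apfu

FeO (M=71.844): mol = 0.45181; Fe = 0.45181, O = 0.45181.
Cr2O3 (M=151.989): mol = 0.44661; Cr = 0.89322, O = 1.33983.
ΣO = 1.79164; factor = 4/ΣO = 2.23259.
Fe apfu = 0.45181 × 2.23259 = 1.009.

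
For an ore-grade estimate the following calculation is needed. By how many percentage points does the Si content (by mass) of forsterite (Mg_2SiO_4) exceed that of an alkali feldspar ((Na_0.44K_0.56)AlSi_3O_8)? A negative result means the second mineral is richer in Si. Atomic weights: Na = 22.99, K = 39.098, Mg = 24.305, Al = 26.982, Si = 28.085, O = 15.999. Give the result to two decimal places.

-11.10 percentage points

M(Mg_2SiO_4) = 140.691 g/mol, so wt% Si = 28.085/140.691 × 100 = 19.96%.
M((Na_0.44K_0.56)AlSi_3O_8) = 271.239 g/mol, so wt% Si = 84.255/271.239 × 100 = 31.06%.
19.96 − 31.06 = -11.10 pp.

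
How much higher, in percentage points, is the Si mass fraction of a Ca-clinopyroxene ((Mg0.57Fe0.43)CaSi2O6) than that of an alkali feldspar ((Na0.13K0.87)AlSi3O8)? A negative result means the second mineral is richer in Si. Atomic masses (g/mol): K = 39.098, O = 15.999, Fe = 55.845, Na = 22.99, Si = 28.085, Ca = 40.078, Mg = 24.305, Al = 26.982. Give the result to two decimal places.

Si in (Mg0.57Fe0.43)CaSi2O6: molar mass 230.109 g/mol; 2×28.085 = 56.170 g → 24.41 wt%.
Si in (Na0.13K0.87)AlSi3O8: molar mass 276.233 g/mol; 3×28.085 = 84.255 g → 30.50 wt%.
Difference = 24.41 − 30.50 = -6.09 percentage points.

-6.09 percentage points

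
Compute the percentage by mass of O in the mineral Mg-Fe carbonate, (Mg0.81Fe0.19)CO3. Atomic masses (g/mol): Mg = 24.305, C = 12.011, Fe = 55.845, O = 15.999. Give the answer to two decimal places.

53.15 mass %

Formula mass = 0.81×24.305 + 0.19×55.845 + 1×12.011 + 3×15.999 = 90.306 g/mol, of which 47.997 g is O.
So O makes up 47.997/90.306 = 0.5315 of the mass, i.e. 53.15%.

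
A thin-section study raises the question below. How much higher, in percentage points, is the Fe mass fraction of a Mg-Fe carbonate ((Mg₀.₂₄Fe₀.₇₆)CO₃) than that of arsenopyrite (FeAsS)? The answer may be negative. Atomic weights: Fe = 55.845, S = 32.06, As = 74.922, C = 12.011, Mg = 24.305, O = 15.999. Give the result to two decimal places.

Fe in (Mg₀.₂₄Fe₀.₇₆)CO₃: molar mass 108.283 g/mol; 0.76×55.845 = 42.442 g → 39.20 wt%.
Fe in FeAsS: molar mass 162.827 g/mol; 1×55.845 = 55.845 g → 34.30 wt%.
Difference = 39.20 − 34.30 = 4.90 percentage points.

4.90 percentage points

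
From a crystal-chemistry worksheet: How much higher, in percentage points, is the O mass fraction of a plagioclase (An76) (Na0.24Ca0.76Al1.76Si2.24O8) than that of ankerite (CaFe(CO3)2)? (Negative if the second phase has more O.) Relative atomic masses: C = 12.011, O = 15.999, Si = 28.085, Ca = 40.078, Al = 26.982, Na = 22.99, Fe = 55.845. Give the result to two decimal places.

2.20 percentage points

O in Na0.24Ca0.76Al1.76Si2.24O8: molar mass 274.368 g/mol; 8×15.999 = 127.992 g → 46.65 wt%.
O in CaFe(CO3)2: molar mass 215.939 g/mol; 6×15.999 = 95.994 g → 44.45 wt%.
Difference = 46.65 − 44.45 = 2.20 percentage points.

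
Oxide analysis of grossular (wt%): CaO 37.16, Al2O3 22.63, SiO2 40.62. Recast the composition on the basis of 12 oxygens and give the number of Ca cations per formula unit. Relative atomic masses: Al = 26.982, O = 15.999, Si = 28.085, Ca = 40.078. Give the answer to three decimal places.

2.966 Ca apfu

CaO (M=56.077): mol = 0.66266; Ca = 0.66266, O = 0.66266.
Al2O3 (M=101.961): mol = 0.22195; Al = 0.44390, O = 0.66585.
SiO2 (M=60.083): mol = 0.67606; Si = 0.67606, O = 1.35212.
ΣO = 2.68063; factor = 12/ΣO = 4.47656.
Ca apfu = 0.66266 × 4.47656 = 2.966.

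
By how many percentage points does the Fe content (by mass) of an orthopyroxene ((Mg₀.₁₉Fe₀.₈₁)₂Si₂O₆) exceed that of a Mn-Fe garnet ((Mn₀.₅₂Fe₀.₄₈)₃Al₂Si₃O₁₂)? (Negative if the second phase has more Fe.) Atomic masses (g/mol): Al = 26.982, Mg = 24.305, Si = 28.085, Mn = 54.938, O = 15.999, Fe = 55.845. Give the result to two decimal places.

19.72 percentage points

M((Mg₀.₁₉Fe₀.₈₁)₂Si₂O₆) = 251.869 g/mol, so wt% Fe = 90.469/251.869 × 100 = 35.92%.
M((Mn₀.₅₂Fe₀.₄₈)₃Al₂Si₃O₁₂) = 496.327 g/mol, so wt% Fe = 80.417/496.327 × 100 = 16.20%.
35.92 − 16.20 = 19.72 pp.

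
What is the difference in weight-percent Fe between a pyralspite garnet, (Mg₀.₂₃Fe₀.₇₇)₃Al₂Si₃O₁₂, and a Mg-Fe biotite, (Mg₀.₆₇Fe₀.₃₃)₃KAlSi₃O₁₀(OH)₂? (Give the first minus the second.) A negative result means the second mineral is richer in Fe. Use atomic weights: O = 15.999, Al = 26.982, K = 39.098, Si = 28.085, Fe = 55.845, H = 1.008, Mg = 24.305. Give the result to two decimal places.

M((Mg₀.₂₃Fe₀.₇₇)₃Al₂Si₃O₁₂) = 475.979 g/mol, so wt% Fe = 129.002/475.979 × 100 = 27.10%.
M((Mg₀.₆₇Fe₀.₃₃)₃KAlSi₃O₁₀(OH)₂) = 448.479 g/mol, so wt% Fe = 55.287/448.479 × 100 = 12.33%.
27.10 − 12.33 = 14.77 pp.

14.77 percentage points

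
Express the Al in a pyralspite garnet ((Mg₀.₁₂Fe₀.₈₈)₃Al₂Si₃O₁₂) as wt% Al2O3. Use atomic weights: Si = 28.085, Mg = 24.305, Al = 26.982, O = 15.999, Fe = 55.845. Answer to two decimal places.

Formula mass = 486.388 g/mol.
2 Al → 1.0000 mol Al2O3 per formula unit; M(Al2O3) = 101.961, so Al2O3 mass = 101.961 g.
101.961/486.388 × 100 = 20.96 wt%.

20.96 wt%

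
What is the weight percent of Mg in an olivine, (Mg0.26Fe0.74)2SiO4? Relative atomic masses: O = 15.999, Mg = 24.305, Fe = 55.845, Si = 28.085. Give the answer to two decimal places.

6.75 weight percent

Formula mass = 0.52*24.305 + 1.48*55.845 + 1*28.085 + 4*15.999 = 187.370 g/mol, of which 12.639 g is Mg.
So Mg makes up 12.639/187.370 = 0.0675 of the mass, i.e. 6.75%.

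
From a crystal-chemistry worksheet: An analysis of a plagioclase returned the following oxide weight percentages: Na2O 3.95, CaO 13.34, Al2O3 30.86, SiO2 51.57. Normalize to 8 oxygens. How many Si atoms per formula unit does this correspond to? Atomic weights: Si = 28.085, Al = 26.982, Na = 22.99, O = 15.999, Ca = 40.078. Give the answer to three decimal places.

Na2O (M=61.979): mol = 0.06373; Na = 0.12746, O = 0.06373.
CaO (M=56.077): mol = 0.23789; Ca = 0.23789, O = 0.23789.
Al2O3 (M=101.961): mol = 0.30266; Al = 0.60532, O = 0.90798.
SiO2 (M=60.083): mol = 0.85831; Si = 0.85831, O = 1.71662.
ΣO = 2.92622; factor = 8/ΣO = 2.73390.
Si apfu = 0.85831 × 2.73390 = 2.347.

2.347 Si apfu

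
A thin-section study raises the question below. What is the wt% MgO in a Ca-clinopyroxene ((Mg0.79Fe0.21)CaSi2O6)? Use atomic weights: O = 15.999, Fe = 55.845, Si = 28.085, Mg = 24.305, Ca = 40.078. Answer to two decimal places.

Formula mass = 223.170 g/mol.
0.79 Mg → 0.7900 mol MgO per formula unit; M(MgO) = 40.304, so MgO mass = 31.840 g.
31.840/223.170 × 100 = 14.27 wt%.

14.27 wt%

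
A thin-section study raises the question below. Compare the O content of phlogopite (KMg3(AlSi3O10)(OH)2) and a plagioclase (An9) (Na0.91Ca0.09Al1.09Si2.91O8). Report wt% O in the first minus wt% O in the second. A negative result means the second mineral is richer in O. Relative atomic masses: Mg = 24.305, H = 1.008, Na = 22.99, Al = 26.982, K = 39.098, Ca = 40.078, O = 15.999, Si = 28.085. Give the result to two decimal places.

-2.53 percentage points

O in KMg3(AlSi3O10)(OH)2: molar mass 417.254 g/mol; 12×15.999 = 191.988 g → 46.01 wt%.
O in Na0.91Ca0.09Al1.09Si2.91O8: molar mass 263.658 g/mol; 8×15.999 = 127.992 g → 48.54 wt%.
Difference = 46.01 − 48.54 = -2.53 percentage points.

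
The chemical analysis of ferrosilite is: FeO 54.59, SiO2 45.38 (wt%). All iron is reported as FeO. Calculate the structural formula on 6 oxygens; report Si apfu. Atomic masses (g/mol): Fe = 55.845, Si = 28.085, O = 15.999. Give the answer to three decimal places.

54.59 wt% FeO ÷ 71.844 g/mol = 0.75984 mol, giving 0.75984 Fe and 0.75984 O.
45.38 wt% SiO2 ÷ 60.083 g/mol = 0.75529 mol, giving 0.75529 Si and 1.51058 O.
Oxygen sums to 2.27042; scaling by 6/2.27042 = 2.64268 puts the formula on 6 O.
Si: 0.75529 × 2.64268 = 1.996 atoms per formula unit.

1.996 Si apfu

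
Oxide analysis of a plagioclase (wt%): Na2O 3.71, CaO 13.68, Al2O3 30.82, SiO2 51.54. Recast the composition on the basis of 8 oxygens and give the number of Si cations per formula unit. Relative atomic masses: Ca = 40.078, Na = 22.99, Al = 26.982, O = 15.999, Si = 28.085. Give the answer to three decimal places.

Na2O (M=61.979): mol = 0.05986; Na = 0.11972, O = 0.05986.
CaO (M=56.077): mol = 0.24395; Ca = 0.24395, O = 0.24395.
Al2O3 (M=101.961): mol = 0.30227; Al = 0.60454, O = 0.90681.
SiO2 (M=60.083): mol = 0.85781; Si = 0.85781, O = 1.71562.
ΣO = 2.92624; factor = 8/ΣO = 2.73388.
Si apfu = 0.85781 × 2.73388 = 2.345.

2.345 Si apfu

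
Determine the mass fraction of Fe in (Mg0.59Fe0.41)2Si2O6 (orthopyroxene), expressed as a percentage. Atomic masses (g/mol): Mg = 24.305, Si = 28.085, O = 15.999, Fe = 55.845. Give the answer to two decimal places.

20.21 mass %

Formula mass = 1.18·24.305 + 0.82·55.845 + 2·28.085 + 6·15.999 = 226.637 g/mol, of which 45.793 g is Fe.
So Fe makes up 45.793/226.637 = 0.2021 of the mass, i.e. 20.21%.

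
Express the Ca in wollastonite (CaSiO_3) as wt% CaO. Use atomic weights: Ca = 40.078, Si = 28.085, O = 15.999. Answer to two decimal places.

Molar mass of CaSiO_3 = 1·40.078 + 1·28.085 + 3·15.999 = 116.160 g/mol.
Each formula unit contains 1 Ca, equivalent to 1/1 = 1.0000 mol CaO.
M(CaO) = 1×40.078 + 1×15.999 = 56.077 g/mol.
Mass of CaO per formula unit = 1.0000 × 56.077 = 56.077 g.
CaO wt% = 56.077 / 116.160 × 100 = 48.28%.

48.28 wt%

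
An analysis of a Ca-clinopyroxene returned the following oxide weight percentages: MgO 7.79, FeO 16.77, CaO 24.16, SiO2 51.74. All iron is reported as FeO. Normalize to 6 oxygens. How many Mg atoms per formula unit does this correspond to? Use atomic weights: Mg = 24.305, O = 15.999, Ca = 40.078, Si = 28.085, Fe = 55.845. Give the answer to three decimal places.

MgO: 7.79/40.304 = 0.19328 mol → 0.19328 mol Mg, 0.19328 mol O.
FeO: 16.77/71.844 = 0.23342 mol → 0.23342 mol Fe, 0.23342 mol O.
CaO: 24.16/56.077 = 0.43084 mol → 0.43084 mol Ca, 0.43084 mol O.
SiO2: 51.74/60.083 = 0.86114 mol → 0.86114 mol Si, 1.72228 mol O.
Total oxygen = 2.57982 mol. Normalization factor = 6/2.57982 = 2.32574.
Mg per 6 O = 0.19328 × 2.32574 = 0.450.

0.450 Mg apfu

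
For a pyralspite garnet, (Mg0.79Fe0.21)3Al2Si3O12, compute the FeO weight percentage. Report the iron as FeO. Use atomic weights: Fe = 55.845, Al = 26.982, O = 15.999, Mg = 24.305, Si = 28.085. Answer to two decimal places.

10.70 wt%

M((Mg0.79Fe0.21)3Al2Si3O12) = 422.992 g/mol; M(FeO) = 71.844 g/mol.
Moles FeO per formula unit = 0.63 Fe ÷ 1 = 0.6300.
FeO fraction = (0.6300 × 71.844) / 422.992 = 45.262/422.992 = 0.1070.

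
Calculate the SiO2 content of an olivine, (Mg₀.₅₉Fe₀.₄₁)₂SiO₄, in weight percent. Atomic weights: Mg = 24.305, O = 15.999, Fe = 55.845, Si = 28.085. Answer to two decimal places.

Formula mass = 166.554 g/mol.
1 Si → 1.0000 mol SiO2 per formula unit; M(SiO2) = 60.083, so SiO2 mass = 60.083 g.
60.083/166.554 × 100 = 36.07 wt%.

36.07 wt%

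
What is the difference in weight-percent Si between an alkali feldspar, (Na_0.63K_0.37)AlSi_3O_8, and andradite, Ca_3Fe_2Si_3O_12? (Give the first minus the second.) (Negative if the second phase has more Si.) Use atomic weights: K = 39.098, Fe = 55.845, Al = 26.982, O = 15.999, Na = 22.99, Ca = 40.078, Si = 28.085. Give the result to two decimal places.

14.84 percentage points

M((Na_0.63K_0.37)AlSi_3O_8) = 268.179 g/mol, so wt% Si = 84.255/268.179 × 100 = 31.42%.
M(Ca_3Fe_2Si_3O_12) = 508.167 g/mol, so wt% Si = 84.255/508.167 × 100 = 16.58%.
31.42 − 16.58 = 14.84 pp.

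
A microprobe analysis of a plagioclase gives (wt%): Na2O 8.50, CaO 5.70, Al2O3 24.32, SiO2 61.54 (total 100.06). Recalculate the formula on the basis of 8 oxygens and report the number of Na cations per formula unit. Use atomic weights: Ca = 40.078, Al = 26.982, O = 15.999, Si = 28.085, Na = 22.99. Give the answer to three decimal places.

0.731 Na apfu

Na2O (M=61.979): mol = 0.13714; Na = 0.27428, O = 0.13714.
CaO (M=56.077): mol = 0.10165; Ca = 0.10165, O = 0.10165.
Al2O3 (M=101.961): mol = 0.23852; Al = 0.47704, O = 0.71556.
SiO2 (M=60.083): mol = 1.02425; Si = 1.02425, O = 2.04850.
ΣO = 3.00285; factor = 8/ΣO = 2.66414.
Na apfu = 0.27428 × 2.66414 = 0.731.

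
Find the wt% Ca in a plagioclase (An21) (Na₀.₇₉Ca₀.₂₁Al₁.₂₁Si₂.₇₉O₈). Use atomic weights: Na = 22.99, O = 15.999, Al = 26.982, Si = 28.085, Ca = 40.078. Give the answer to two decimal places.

Molar mass of Na₀.₇₉Ca₀.₂₁Al₁.₂₁Si₂.₇₉O₈: 0.79·22.99 + 0.21·40.078 + 1.21·26.982 + 2.79·28.085 + 8·15.999 = 265.576 g/mol.
Mass of Ca per formula unit: 0.21 × 40.078 = 8.416 g.
Weight fraction Ca = 8.416 / 265.576 = 0.0317.

3.17 mass %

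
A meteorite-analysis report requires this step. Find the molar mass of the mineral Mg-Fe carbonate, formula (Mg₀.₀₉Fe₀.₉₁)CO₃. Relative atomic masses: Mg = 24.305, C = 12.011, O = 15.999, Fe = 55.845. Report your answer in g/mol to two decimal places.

113.01 g/mol

The formula mass is the sum 0.09*24.305 + 0.91*55.845 + 1*12.011 + 3*15.999.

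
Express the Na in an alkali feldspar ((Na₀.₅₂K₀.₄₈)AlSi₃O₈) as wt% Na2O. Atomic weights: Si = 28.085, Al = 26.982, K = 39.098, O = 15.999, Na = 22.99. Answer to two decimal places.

5.97 wt%

Formula mass = 269.951 g/mol.
0.52 Na → 0.2600 mol Na2O per formula unit; M(Na2O) = 61.979, so Na2O mass = 16.115 g.
16.115/269.951 × 100 = 5.97 wt%.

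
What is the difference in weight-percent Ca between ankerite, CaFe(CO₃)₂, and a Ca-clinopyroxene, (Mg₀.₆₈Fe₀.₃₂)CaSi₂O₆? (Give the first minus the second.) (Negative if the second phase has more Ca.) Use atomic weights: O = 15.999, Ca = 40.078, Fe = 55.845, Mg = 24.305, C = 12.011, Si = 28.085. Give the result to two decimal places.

0.88 percentage points

First mineral: 40.078 g Ca in 215.939 g formula = 18.56 wt% Ca.
Second mineral: 40.078 g Ca in 226.640 g formula = 17.68 wt% Ca.
18.56% − 17.68% gives a difference of 0.88 percentage points.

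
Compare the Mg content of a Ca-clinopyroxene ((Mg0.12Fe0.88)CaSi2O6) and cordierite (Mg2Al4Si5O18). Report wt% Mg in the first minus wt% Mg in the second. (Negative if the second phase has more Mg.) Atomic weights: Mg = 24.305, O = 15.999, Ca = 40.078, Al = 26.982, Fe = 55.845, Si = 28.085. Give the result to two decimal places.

M((Mg0.12Fe0.88)CaSi2O6) = 244.302 g/mol, so wt% Mg = 2.917/244.302 × 100 = 1.19%.
M(Mg2Al4Si5O18) = 584.945 g/mol, so wt% Mg = 48.610/584.945 × 100 = 8.31%.
1.19 − 8.31 = -7.12 pp.

-7.12 percentage points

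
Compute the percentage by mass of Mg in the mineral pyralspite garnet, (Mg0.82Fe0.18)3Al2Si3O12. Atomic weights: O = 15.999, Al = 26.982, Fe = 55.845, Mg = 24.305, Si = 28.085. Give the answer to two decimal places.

Molar mass of (Mg0.82Fe0.18)3Al2Si3O12: 2.46·24.305 + 0.54·55.845 + 2·26.982 + 3·28.085 + 12·15.999 = 420.154 g/mol.
Mass of Mg per formula unit: 2.46 × 24.305 = 59.790 g.
Weight fraction Mg = 59.790 / 420.154 = 0.1423.

14.23 mass %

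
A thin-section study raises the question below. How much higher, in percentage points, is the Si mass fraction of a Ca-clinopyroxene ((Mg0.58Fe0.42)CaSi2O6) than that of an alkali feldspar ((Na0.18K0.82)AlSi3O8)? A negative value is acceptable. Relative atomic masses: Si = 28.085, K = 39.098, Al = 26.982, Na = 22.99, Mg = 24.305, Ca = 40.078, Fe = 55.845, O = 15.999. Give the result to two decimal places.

Si in (Mg0.58Fe0.42)CaSi2O6: molar mass 229.794 g/mol; 2×28.085 = 56.170 g → 24.44 wt%.
Si in (Na0.18K0.82)AlSi3O8: molar mass 275.428 g/mol; 3×28.085 = 84.255 g → 30.59 wt%.
Difference = 24.44 − 30.59 = -6.15 percentage points.

-6.15 percentage points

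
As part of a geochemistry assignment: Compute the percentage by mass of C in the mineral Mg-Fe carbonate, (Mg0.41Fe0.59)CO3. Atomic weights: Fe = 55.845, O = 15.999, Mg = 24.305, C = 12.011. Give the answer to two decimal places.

11.67 weight percent

Molar mass of (Mg0.41Fe0.59)CO3: 0.41·24.305 + 0.59·55.845 + 1·12.011 + 3·15.999 = 102.922 g/mol.
Mass of C per formula unit: 1 × 12.011 = 12.011 g.
Weight fraction C = 12.011 / 102.922 = 0.1167.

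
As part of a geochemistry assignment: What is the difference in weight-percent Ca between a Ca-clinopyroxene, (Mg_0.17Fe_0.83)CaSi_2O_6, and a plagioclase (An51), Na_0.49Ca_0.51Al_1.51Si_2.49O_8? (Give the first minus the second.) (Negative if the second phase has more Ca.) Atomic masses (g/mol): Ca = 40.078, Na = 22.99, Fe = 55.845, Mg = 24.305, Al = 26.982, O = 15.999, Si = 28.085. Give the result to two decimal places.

8.95 percentage points

Ca in (Mg_0.17Fe_0.83)CaSi_2O_6: molar mass 242.725 g/mol; 1×40.078 = 40.078 g → 16.51 wt%.
Ca in Na_0.49Ca_0.51Al_1.51Si_2.49O_8: molar mass 270.371 g/mol; 0.51×40.078 = 20.440 g → 7.56 wt%.
Difference = 16.51 − 7.56 = 8.95 percentage points.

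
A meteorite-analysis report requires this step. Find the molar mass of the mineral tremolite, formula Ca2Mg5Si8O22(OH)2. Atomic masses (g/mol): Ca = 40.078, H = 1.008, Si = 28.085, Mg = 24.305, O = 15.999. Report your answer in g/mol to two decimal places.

M = 2·40.078 + 5·24.305 + 8·28.085 + 24·15.999 + 2·1.008

812.35 g/mol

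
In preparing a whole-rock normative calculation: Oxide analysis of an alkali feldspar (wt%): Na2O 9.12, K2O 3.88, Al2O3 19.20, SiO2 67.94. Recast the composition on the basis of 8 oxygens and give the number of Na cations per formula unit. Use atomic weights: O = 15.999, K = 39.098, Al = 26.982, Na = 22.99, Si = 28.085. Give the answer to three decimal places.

Na2O: 9.12/61.979 = 0.14715 mol → 0.29430 mol Na, 0.14715 mol O.
K2O: 3.88/94.195 = 0.04119 mol → 0.08238 mol K, 0.04119 mol O.
Al2O3: 19.20/101.961 = 0.18831 mol → 0.37662 mol Al, 0.56493 mol O.
SiO2: 67.94/60.083 = 1.13077 mol → 1.13077 mol Si, 2.26154 mol O.
Total oxygen = 3.01481 mol. Normalization factor = 8/3.01481 = 2.65357.
Na per 8 O = 0.29430 × 2.65357 = 0.781.

0.781 Na apfu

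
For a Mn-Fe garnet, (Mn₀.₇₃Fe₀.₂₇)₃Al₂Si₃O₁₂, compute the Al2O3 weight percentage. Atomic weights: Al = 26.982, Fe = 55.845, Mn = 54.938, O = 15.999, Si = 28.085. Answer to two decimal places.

M((Mn₀.₇₃Fe₀.₂₇)₃Al₂Si₃O₁₂) = 495.756 g/mol; M(Al2O3) = 101.961 g/mol.
Moles Al2O3 per formula unit = 2 Al ÷ 2 = 1.0000.
Al2O3 fraction = (1.0000 × 101.961) / 495.756 = 101.961/495.756 = 0.2057.

20.57 wt%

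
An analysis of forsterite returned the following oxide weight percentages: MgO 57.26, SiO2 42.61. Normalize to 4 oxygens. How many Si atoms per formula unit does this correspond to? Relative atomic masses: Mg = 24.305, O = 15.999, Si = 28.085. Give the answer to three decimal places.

MgO (M=40.304): mol = 1.42070; Mg = 1.42070, O = 1.42070.
SiO2 (M=60.083): mol = 0.70919; Si = 0.70919, O = 1.41838.
ΣO = 2.83908; factor = 4/ΣO = 1.40891.
Si apfu = 0.70919 × 1.40891 = 0.999.

0.999 Si apfu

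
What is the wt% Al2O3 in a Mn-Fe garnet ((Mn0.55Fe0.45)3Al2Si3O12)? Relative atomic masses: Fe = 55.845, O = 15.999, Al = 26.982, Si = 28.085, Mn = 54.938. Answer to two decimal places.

20.55 wt%

Formula mass = 496.245 g/mol.
2 Al → 1.0000 mol Al2O3 per formula unit; M(Al2O3) = 101.961, so Al2O3 mass = 101.961 g.
101.961/496.245 × 100 = 20.55 wt%.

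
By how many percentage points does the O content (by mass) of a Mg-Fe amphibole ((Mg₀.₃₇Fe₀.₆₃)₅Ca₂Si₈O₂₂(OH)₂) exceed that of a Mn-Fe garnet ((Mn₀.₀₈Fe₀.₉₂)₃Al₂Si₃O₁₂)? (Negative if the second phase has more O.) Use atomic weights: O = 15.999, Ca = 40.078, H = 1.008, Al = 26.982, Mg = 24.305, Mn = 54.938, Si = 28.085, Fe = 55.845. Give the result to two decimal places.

3.53 percentage points

O in (Mg₀.₃₇Fe₀.₆₃)₅Ca₂Si₈O₂₂(OH)₂: molar mass 911.704 g/mol; 24×15.999 = 383.976 g → 42.12 wt%.
O in (Mn₀.₀₈Fe₀.₉₂)₃Al₂Si₃O₁₂: molar mass 497.524 g/mol; 12×15.999 = 191.988 g → 38.59 wt%.
Difference = 42.12 − 38.59 = 3.53 percentage points.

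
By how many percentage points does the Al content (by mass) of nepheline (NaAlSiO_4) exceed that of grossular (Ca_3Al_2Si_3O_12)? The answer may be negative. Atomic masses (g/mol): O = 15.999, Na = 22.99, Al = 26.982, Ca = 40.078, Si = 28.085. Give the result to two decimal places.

First mineral: 26.982 g Al in 142.053 g formula = 18.99 wt% Al.
Second mineral: 53.964 g Al in 450.441 g formula = 11.98 wt% Al.
18.99% − 11.98% gives a difference of 7.01 percentage points.

7.01 percentage points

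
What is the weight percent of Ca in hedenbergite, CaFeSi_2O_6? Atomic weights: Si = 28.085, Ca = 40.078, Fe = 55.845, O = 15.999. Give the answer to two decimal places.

Molar mass of CaFeSi_2O_6: 1·40.078 + 1·55.845 + 2·28.085 + 6·15.999 = 248.087 g/mol.
Mass of Ca per formula unit: 1 × 40.078 = 40.078 g.
Weight fraction Ca = 40.078 / 248.087 = 0.1615.

16.15 mass %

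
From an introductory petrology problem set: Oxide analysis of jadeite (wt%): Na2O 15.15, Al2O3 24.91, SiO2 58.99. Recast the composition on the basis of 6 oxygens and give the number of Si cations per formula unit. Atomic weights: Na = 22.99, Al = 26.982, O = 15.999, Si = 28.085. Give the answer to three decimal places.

Na2O (M=61.979): mol = 0.24444; Na = 0.48888, O = 0.24444.
Al2O3 (M=101.961): mol = 0.24431; Al = 0.48862, O = 0.73293.
SiO2 (M=60.083): mol = 0.98181; Si = 0.98181, O = 1.96362.
ΣO = 2.94099; factor = 6/ΣO = 2.04013.
Si apfu = 0.98181 × 2.04013 = 2.003.

2.003 Si apfu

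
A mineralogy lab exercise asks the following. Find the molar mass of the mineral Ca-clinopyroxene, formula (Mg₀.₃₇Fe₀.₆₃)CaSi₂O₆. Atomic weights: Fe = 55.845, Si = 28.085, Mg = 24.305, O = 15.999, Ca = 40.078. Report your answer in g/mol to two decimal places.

M = 0.37(24.305) + 0.63(55.845) + 1(40.078) + 2(28.085) + 6(15.999)

236.42 g/mol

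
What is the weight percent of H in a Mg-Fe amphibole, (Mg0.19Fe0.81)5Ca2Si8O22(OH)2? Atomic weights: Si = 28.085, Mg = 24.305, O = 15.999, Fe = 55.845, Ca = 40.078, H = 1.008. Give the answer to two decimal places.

Molar mass of (Mg0.19Fe0.81)5Ca2Si8O22(OH)2: 0.95·24.305 + 4.05·55.845 + 2·40.078 + 8·28.085 + 24·15.999 + 2·1.008 = 940.090 g/mol.
Mass of H per formula unit: 2 × 1.008 = 2.016 g.
Weight fraction H = 2.016 / 940.090 = 0.0021.

0.21 mass %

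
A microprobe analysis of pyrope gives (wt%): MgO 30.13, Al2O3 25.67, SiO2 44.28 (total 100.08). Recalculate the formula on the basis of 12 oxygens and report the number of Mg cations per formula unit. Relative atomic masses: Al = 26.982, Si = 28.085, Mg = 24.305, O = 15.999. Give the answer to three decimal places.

MgO: 30.13/40.304 = 0.74757 mol → 0.74757 mol Mg, 0.74757 mol O.
Al2O3: 25.67/101.961 = 0.25176 mol → 0.50352 mol Al, 0.75528 mol O.
SiO2: 44.28/60.083 = 0.73698 mol → 0.73698 mol Si, 1.47396 mol O.
Total oxygen = 2.97681 mol. Normalization factor = 12/2.97681 = 4.03116.
Mg per 12 O = 0.74757 × 4.03116 = 3.014.

3.014 Mg apfu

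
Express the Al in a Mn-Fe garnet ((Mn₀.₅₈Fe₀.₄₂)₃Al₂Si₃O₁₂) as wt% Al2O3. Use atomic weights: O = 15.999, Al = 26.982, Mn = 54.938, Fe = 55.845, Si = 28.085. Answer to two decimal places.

20.55 wt%

Formula mass = 496.164 g/mol.
2 Al → 1.0000 mol Al2O3 per formula unit; M(Al2O3) = 101.961, so Al2O3 mass = 101.961 g.
101.961/496.164 × 100 = 20.55 wt%.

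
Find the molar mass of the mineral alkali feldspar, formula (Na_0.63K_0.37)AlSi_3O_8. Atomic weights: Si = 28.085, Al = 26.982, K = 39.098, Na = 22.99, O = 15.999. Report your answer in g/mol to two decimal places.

M = 0.63×22.99 + 0.37×39.098 + 1×26.982 + 3×28.085 + 8×15.999

268.18 g/mol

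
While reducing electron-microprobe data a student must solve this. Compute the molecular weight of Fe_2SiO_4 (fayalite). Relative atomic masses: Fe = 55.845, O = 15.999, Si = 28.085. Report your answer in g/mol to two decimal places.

The formula mass is the sum 2(55.845) + 1(28.085) + 4(15.999).

203.77 g/mol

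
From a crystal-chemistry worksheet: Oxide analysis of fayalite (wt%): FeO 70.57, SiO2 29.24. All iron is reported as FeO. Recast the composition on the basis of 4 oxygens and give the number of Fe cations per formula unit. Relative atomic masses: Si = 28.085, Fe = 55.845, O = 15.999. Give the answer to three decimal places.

2.009 Fe apfu

FeO (M=71.844): mol = 0.98227; Fe = 0.98227, O = 0.98227.
SiO2 (M=60.083): mol = 0.48666; Si = 0.48666, O = 0.97332.
ΣO = 1.95559; factor = 4/ΣO = 2.04542.
Fe apfu = 0.98227 × 2.04542 = 2.009.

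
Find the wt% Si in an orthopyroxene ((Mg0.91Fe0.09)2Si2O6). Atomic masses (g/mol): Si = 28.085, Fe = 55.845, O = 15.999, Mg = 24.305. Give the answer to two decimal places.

Formula mass = 1.82×24.305 + 0.18×55.845 + 2×28.085 + 6×15.999 = 206.451 g/mol, of which 56.170 g is Si.
So Si makes up 56.170/206.451 = 0.2721 of the mass, i.e. 27.21%.

27.21 wt%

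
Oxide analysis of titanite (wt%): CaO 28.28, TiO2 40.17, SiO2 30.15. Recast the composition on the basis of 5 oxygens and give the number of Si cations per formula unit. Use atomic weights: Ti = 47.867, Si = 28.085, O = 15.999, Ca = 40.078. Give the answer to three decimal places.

28.28 wt% CaO ÷ 56.077 g/mol = 0.50431 mol, giving 0.50431 Ca and 0.50431 O.
40.17 wt% TiO2 ÷ 79.865 g/mol = 0.50297 mol, giving 0.50297 Ti and 1.00594 O.
30.15 wt% SiO2 ÷ 60.083 g/mol = 0.50181 mol, giving 0.50181 Si and 1.00362 O.
Oxygen sums to 2.51387; scaling by 5/2.51387 = 1.98897 puts the formula on 5 O.
Si: 0.50181 × 1.98897 = 0.998 atoms per formula unit.

0.998 Si apfu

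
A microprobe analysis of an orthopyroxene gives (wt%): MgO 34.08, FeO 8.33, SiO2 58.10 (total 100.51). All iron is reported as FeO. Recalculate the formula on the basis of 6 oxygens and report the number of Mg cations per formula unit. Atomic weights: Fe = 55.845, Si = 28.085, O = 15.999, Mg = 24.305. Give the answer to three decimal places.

MgO: 34.08/40.304 = 0.84557 mol → 0.84557 mol Mg, 0.84557 mol O.
FeO: 8.33/71.844 = 0.11595 mol → 0.11595 mol Fe, 0.11595 mol O.
SiO2: 58.10/60.083 = 0.96700 mol → 0.96700 mol Si, 1.93400 mol O.
Total oxygen = 2.89552 mol. Normalization factor = 6/2.89552 = 2.07217.
Mg per 6 O = 0.84557 × 2.07217 = 1.752.

1.752 Mg apfu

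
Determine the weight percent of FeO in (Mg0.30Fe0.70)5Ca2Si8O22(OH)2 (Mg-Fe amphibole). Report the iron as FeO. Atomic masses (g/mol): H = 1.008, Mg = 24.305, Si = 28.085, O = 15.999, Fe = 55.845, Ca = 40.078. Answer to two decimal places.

27.25 wt%

Molar mass of (Mg0.30Fe0.70)5Ca2Si8O22(OH)2 = 1.50*24.305 + 3.50*55.845 + 2*40.078 + 8*28.085 + 24*15.999 + 2*1.008 = 922.743 g/mol.
Each formula unit contains 3.50 Fe, equivalent to 3.50/1 = 3.5000 mol FeO.
M(FeO) = 1×55.845 + 1×15.999 = 71.844 g/mol.
Mass of FeO per formula unit = 3.5000 × 71.844 = 251.454 g.
FeO wt% = 251.454 / 922.743 × 100 = 27.25%.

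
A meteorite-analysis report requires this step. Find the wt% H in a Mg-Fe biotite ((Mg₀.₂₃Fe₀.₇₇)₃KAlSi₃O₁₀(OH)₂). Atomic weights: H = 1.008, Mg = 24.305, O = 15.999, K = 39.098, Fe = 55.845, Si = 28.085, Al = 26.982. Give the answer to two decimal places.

0.41 weight percent

Formula mass = 0.69×24.305 + 2.31×55.845 + 1×39.098 + 1×26.982 + 3×28.085 + 12×15.999 + 2×1.008 = 490.111 g/mol, of which 2.016 g is H.
So H makes up 2.016/490.111 = 0.0041 of the mass, i.e. 0.41%.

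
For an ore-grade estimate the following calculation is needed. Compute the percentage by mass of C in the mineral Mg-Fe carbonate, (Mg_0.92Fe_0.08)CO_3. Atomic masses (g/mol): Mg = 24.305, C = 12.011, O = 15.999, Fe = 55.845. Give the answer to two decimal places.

Molar mass of (Mg_0.92Fe_0.08)CO_3: 0.92·24.305 + 0.08·55.845 + 1·12.011 + 3·15.999 = 86.836 g/mol.
Mass of C per formula unit: 1 × 12.011 = 12.011 g.
Weight fraction C = 12.011 / 86.836 = 0.1383.

13.83 weight percent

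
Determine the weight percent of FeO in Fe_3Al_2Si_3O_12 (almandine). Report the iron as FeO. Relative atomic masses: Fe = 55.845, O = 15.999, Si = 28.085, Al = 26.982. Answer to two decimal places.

43.30 wt%

M(Fe_3Al_2Si_3O_12) = 497.742 g/mol; M(FeO) = 71.844 g/mol.
Moles FeO per formula unit = 3 Fe ÷ 1 = 3.0000.
FeO fraction = (3.0000 × 71.844) / 497.742 = 215.532/497.742 = 0.4330.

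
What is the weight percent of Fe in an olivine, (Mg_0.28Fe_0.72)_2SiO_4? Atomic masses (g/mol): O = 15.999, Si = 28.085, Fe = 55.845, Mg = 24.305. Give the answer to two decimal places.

43.21 mass %

M((Mg_0.28Fe_0.72)_2SiO_4) = 186.109 g/mol.
Fe contributes 1.44 × 55.845 = 80.417 g per mole.
80.417/186.109 = 0.4321 → 43.21%.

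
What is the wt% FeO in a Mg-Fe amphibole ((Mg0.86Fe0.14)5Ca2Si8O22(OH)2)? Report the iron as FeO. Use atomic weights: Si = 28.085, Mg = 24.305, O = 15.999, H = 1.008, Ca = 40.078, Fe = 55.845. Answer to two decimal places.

6.03 wt%

Formula mass = 834.431 g/mol.
0.70 Fe → 0.7000 mol FeO per formula unit; M(FeO) = 71.844, so FeO mass = 50.291 g.
50.291/834.431 × 100 = 6.03 wt%.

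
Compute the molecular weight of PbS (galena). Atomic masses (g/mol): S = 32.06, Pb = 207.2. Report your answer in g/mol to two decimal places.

239.26 g/mol

Pb: 1 × 207.2 = 207.2000
S: 1 × 32.06 = 32.0600
Summing the contributions gives the formula mass.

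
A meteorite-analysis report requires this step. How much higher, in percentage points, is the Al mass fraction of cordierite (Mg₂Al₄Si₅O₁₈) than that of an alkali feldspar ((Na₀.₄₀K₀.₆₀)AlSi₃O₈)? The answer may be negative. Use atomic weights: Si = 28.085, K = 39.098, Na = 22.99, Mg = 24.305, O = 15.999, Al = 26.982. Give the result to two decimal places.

8.53 percentage points

Al in Mg₂Al₄Si₅O₁₈: molar mass 584.945 g/mol; 4×26.982 = 107.928 g → 18.45 wt%.
Al in (Na₀.₄₀K₀.₆₀)AlSi₃O₈: molar mass 271.884 g/mol; 1×26.982 = 26.982 g → 9.92 wt%.
Difference = 18.45 − 9.92 = 8.53 percentage points.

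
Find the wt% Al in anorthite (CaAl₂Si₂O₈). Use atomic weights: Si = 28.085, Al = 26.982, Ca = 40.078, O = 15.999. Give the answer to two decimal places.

19.40 weight percent

M(CaAl₂Si₂O₈) = 278.204 g/mol.
Al contributes 2 × 26.982 = 53.964 g per mole.
53.964/278.204 = 0.1940 → 19.40%.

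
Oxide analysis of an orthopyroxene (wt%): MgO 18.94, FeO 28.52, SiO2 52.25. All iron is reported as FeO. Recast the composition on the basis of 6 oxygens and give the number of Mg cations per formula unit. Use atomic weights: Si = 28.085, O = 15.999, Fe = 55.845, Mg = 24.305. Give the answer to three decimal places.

MgO (M=40.304): mol = 0.46993; Mg = 0.46993, O = 0.46993.
FeO (M=71.844): mol = 0.39697; Fe = 0.39697, O = 0.39697.
SiO2 (M=60.083): mol = 0.86963; Si = 0.86963, O = 1.73926.
ΣO = 2.60616; factor = 6/ΣO = 2.30224.
Mg apfu = 0.46993 × 2.30224 = 1.082.

1.082 Mg apfu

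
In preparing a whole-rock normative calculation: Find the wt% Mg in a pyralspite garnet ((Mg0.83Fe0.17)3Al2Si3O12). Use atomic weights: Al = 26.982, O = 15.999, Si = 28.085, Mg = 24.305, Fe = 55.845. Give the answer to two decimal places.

14.44 mass %

Formula mass = 2.49*24.305 + 0.51*55.845 + 2*26.982 + 3*28.085 + 12*15.999 = 419.207 g/mol, of which 60.519 g is Mg.
So Mg makes up 60.519/419.207 = 0.1444 of the mass, i.e. 14.44%.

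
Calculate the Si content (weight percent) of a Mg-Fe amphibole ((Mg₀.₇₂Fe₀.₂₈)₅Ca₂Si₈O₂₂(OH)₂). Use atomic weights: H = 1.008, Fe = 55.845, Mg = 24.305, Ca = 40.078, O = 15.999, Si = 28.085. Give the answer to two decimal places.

26.23 weight percent

Molar mass of (Mg₀.₇₂Fe₀.₂₈)₅Ca₂Si₈O₂₂(OH)₂: 3.60×24.305 + 1.40×55.845 + 2×40.078 + 8×28.085 + 24×15.999 + 2×1.008 = 856.509 g/mol.
Mass of Si per formula unit: 8 × 28.085 = 224.680 g.
Weight fraction Si = 224.680 / 856.509 = 0.2623.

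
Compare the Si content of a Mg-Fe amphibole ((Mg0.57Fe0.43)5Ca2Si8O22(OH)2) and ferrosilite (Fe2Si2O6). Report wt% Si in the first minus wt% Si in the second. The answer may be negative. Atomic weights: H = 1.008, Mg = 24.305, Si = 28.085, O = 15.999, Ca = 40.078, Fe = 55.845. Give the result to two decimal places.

Si in (Mg0.57Fe0.43)5Ca2Si8O22(OH)2: molar mass 880.164 g/mol; 8×28.085 = 224.680 g → 25.53 wt%.
Si in Fe2Si2O6: molar mass 263.854 g/mol; 2×28.085 = 56.170 g → 21.29 wt%.
Difference = 25.53 − 21.29 = 4.24 percentage points.

4.24 percentage points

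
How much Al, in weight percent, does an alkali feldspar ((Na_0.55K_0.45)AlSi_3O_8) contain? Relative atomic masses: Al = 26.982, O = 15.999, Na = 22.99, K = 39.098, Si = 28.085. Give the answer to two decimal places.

10.01 weight percent

M((Na_0.55K_0.45)AlSi_3O_8) = 269.468 g/mol.
Al contributes 1 × 26.982 = 26.982 g per mole.
26.982/269.468 = 0.1001 → 10.01%.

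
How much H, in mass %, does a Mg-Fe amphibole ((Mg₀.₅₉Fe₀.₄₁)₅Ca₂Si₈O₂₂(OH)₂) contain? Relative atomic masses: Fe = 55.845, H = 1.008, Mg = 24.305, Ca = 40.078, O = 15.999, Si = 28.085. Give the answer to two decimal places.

0.23 mass %

Formula mass = 2.95*24.305 + 2.05*55.845 + 2*40.078 + 8*28.085 + 24*15.999 + 2*1.008 = 877.010 g/mol, of which 2.016 g is H.
So H makes up 2.016/877.010 = 0.0023 of the mass, i.e. 0.23%.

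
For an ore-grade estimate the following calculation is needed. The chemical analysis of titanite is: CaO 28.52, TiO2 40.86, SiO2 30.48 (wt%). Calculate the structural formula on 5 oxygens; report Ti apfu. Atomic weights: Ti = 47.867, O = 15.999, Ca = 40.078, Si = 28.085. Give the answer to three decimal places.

1.005 Ti apfu

CaO (M=56.077): mol = 0.50859; Ca = 0.50859, O = 0.50859.
TiO2 (M=79.865): mol = 0.51161; Ti = 0.51161, O = 1.02322.
SiO2 (M=60.083): mol = 0.50730; Si = 0.50730, O = 1.01460.
ΣO = 2.54641; factor = 5/ΣO = 1.96355.
Ti apfu = 0.51161 × 1.96355 = 1.005.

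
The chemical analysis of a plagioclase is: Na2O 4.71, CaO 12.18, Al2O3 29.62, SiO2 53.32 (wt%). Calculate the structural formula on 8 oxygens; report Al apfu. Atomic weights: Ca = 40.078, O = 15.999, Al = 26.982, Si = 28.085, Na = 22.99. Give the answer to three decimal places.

1.581 Al apfu

4.71 wt% Na2O ÷ 61.979 g/mol = 0.07599 mol, giving 0.15198 Na and 0.07599 O.
12.18 wt% CaO ÷ 56.077 g/mol = 0.21720 mol, giving 0.21720 Ca and 0.21720 O.
29.62 wt% Al2O3 ÷ 101.961 g/mol = 0.29050 mol, giving 0.58100 Al and 0.87150 O.
53.32 wt% SiO2 ÷ 60.083 g/mol = 0.88744 mol, giving 0.88744 Si and 1.77488 O.
Oxygen sums to 2.93957; scaling by 8/2.93957 = 2.72149 puts the formula on 8 O.
Al: 0.58100 × 2.72149 = 1.581 atoms per formula unit.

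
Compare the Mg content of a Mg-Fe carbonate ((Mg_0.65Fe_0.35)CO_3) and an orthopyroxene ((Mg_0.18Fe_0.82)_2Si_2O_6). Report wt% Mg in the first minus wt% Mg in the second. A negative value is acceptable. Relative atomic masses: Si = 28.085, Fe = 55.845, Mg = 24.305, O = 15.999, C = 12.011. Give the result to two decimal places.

First mineral: 15.798 g Mg in 95.352 g formula = 16.57 wt% Mg.
Second mineral: 8.750 g Mg in 252.500 g formula = 3.47 wt% Mg.
16.57% − 3.47% gives a difference of 13.10 percentage points.

13.10 percentage points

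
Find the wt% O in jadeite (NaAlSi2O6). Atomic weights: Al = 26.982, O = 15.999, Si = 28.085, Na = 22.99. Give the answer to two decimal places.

Formula mass = 1*22.99 + 1*26.982 + 2*28.085 + 6*15.999 = 202.136 g/mol, of which 95.994 g is O.
So O makes up 95.994/202.136 = 0.4749 of the mass, i.e. 47.49%.

47.49 weight percent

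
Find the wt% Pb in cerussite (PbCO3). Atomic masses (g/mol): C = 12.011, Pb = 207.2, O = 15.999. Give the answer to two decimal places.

77.54 wt%

M(PbCO3) = 267.208 g/mol.
Pb contributes 1 × 207.2 = 207.200 g per mole.
207.200/267.208 = 0.7754 → 77.54%.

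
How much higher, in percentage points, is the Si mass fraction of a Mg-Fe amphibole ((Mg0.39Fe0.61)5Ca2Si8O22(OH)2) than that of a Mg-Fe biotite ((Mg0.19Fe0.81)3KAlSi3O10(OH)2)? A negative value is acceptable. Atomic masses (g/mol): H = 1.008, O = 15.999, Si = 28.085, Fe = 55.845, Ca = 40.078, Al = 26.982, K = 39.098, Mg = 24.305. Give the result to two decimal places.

7.67 percentage points

M((Mg0.39Fe0.61)5Ca2Si8O22(OH)2) = 908.550 g/mol, so wt% Si = 224.680/908.550 × 100 = 24.73%.
M((Mg0.19Fe0.81)3KAlSi3O10(OH)2) = 493.896 g/mol, so wt% Si = 84.255/493.896 × 100 = 17.06%.
24.73 − 17.06 = 7.67 pp.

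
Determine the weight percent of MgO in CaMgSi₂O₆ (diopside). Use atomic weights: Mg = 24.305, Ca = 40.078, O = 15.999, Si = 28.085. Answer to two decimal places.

18.61 wt%

Formula mass = 216.547 g/mol.
1 Mg → 1.0000 mol MgO per formula unit; M(MgO) = 40.304, so MgO mass = 40.304 g.
40.304/216.547 × 100 = 18.61 wt%.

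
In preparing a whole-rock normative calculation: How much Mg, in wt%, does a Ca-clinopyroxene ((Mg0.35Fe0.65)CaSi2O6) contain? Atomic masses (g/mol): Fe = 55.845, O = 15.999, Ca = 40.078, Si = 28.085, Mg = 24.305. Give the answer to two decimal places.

3.59 wt%

Formula mass = 0.35*24.305 + 0.65*55.845 + 1*40.078 + 2*28.085 + 6*15.999 = 237.048 g/mol, of which 8.507 g is Mg.
So Mg makes up 8.507/237.048 = 0.0359 of the mass, i.e. 3.59%.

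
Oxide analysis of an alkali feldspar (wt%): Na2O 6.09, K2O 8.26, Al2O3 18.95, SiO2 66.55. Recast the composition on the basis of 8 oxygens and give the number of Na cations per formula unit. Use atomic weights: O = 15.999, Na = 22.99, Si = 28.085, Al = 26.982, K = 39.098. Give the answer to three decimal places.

6.09 wt% Na2O ÷ 61.979 g/mol = 0.09826 mol, giving 0.19652 Na and 0.09826 O.
8.26 wt% K2O ÷ 94.195 g/mol = 0.08769 mol, giving 0.17538 K and 0.08769 O.
18.95 wt% Al2O3 ÷ 101.961 g/mol = 0.18586 mol, giving 0.37172 Al and 0.55758 O.
66.55 wt% SiO2 ÷ 60.083 g/mol = 1.10763 mol, giving 1.10763 Si and 2.21526 O.
Oxygen sums to 2.95879; scaling by 8/2.95879 = 2.70381 puts the formula on 8 O.
Na: 0.19652 × 2.70381 = 0.531 atoms per formula unit.

0.531 Na apfu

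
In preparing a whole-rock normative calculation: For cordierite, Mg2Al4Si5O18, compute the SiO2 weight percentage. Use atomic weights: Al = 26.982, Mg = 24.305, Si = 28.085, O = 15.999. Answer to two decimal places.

51.36 wt%

Molar mass of Mg2Al4Si5O18 = 2×24.305 + 4×26.982 + 5×28.085 + 18×15.999 = 584.945 g/mol.
Each formula unit contains 5 Si, equivalent to 5/1 = 5.0000 mol SiO2.
M(SiO2) = 1×28.085 + 2×15.999 = 60.083 g/mol.
Mass of SiO2 per formula unit = 5.0000 × 60.083 = 300.415 g.
SiO2 wt% = 300.415 / 584.945 × 100 = 51.36%.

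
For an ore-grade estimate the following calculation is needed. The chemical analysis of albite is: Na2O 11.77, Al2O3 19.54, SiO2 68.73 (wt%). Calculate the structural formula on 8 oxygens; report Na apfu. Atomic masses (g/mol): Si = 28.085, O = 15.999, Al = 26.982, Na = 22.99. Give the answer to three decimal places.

Na2O (M=61.979): mol = 0.18990; Na = 0.37980, O = 0.18990.
Al2O3 (M=101.961): mol = 0.19164; Al = 0.38328, O = 0.57492.
SiO2 (M=60.083): mol = 1.14392; Si = 1.14392, O = 2.28784.
ΣO = 3.05266; factor = 8/ΣO = 2.62067.
Na apfu = 0.37980 × 2.62067 = 0.995.

0.995 Na apfu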